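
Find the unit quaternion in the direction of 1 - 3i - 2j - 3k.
0.2085 - 0.6255i - 0.417j - 0.6255k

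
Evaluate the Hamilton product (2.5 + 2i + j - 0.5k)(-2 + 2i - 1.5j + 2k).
-6.5 + 2.25i - 10.75j + k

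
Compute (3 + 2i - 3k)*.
3 - 2i + 3k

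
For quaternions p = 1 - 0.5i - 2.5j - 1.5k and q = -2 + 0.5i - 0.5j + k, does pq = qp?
No: pq = -1.5 - 1.75i + 4.25j + 5.5k ≠ -1.5 + 4.75i + 4.75j + 2.5k = qp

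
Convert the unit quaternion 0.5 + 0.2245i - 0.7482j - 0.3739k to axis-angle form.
axis = (0.2592, -0.8639, -0.4317), θ = 2π/3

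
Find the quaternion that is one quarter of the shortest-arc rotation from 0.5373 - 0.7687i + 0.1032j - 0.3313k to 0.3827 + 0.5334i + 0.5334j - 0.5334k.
0.6363 - 0.5034i + 0.2954j - 0.5044k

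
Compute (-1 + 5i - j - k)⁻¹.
-0.0357 - 0.1786i + 0.0357j + 0.0357k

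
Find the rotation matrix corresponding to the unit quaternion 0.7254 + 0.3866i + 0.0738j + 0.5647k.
[[0.3513, -0.7622, 0.5437], [0.8763, 0.0633, -0.4775], [0.3296, 0.6442, 0.6902]]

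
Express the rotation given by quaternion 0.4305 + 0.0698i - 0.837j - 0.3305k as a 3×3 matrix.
[[-0.6196, 0.1677, -0.7668], [-0.4014, 0.7718, 0.4932], [0.6745, 0.6134, -0.4109]]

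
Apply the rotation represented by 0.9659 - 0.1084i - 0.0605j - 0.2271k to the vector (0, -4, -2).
(-1.672, -3.967, -1.211)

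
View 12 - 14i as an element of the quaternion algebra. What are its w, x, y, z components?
12 - 14i + 0j + 0k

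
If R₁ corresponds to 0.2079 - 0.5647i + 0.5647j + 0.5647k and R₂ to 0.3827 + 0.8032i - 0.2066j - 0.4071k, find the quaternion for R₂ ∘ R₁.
0.8797 + 0.0641i - 0.0505j + 0.4684k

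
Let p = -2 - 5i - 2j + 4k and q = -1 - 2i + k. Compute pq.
-12 + 7i - j - 10k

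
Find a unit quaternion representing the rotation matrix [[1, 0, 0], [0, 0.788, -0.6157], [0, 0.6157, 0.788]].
0.9455 + 0.3256i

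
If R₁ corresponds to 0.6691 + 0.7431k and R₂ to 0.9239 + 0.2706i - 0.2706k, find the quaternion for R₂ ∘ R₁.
0.8193 + 0.1811i - 0.2011j + 0.5055k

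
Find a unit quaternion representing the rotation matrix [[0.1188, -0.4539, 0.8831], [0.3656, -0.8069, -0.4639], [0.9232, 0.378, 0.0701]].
0.309 + 0.6811i - 0.0324j + 0.663k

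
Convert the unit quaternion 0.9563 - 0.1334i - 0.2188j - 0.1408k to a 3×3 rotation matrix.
[[0.8646, 0.3277, -0.3809], [-0.2109, 0.9248, 0.3168], [0.456, -0.1935, 0.8687]]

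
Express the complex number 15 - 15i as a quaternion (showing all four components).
15 - 15i + 0j + 0k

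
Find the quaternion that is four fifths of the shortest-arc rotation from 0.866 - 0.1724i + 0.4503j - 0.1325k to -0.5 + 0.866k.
0.6296 - 0.0406i + 0.106j - 0.7686k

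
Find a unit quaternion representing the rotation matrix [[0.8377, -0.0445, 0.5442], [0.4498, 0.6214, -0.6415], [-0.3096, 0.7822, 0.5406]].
0.866 + 0.411i + 0.2465j + 0.1427k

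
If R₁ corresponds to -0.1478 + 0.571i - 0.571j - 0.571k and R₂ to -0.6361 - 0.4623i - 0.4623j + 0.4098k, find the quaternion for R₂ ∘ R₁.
0.328 + 0.2031i + 0.4016j + 0.8306k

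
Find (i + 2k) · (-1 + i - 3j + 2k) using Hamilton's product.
-5 + 5i - 5k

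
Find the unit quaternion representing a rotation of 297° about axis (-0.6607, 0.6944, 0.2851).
-0.8526 - 0.3452i + 0.3628j + 0.149k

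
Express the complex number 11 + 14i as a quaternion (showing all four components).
11 + 14i + 0j + 0k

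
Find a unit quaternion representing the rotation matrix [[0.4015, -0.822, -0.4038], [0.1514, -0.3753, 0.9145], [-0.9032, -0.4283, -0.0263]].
-0.5 + 0.6714i - 0.2497j - 0.4867k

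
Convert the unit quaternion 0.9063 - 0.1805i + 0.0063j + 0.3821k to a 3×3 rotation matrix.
[[0.7079, -0.6949, -0.1265], [0.6903, 0.6428, 0.332], [-0.1494, -0.3224, 0.9348]]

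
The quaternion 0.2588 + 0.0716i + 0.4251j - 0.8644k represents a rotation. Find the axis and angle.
axis = (0.0741, 0.4401, -0.8949), θ = 5π/6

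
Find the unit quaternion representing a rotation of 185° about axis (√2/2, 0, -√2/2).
-0.0436 + 0.7064i - 0.7064k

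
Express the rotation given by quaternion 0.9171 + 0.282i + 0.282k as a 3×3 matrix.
[[0.841, -0.5172, 0.159], [0.5172, 0.6819, -0.5172], [0.159, 0.5172, 0.841]]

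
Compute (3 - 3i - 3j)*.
3 + 3i + 3j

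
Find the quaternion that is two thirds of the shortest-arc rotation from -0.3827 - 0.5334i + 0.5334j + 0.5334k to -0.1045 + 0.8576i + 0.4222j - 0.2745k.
-0.0806 - 0.8896i - 0.102j + 0.4378k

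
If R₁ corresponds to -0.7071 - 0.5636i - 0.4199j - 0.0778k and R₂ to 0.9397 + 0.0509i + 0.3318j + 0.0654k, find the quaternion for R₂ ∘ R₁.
-0.4914 - 0.564i - 0.6621j + 0.0463k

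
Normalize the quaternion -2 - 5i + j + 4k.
-0.2949 - 0.7372i + 0.1474j + 0.5898k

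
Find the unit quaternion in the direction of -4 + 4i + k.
-0.6963 + 0.6963i + 0.1741k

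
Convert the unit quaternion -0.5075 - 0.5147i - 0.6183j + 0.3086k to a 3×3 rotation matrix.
[[0.0449, 0.9497, 0.3099], [0.3232, 0.2797, -0.904], [-0.9452, 0.1408, -0.2944]]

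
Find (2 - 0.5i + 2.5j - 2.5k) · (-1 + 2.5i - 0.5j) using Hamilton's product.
0.5 + 4.25i - 9.75j - 3.5k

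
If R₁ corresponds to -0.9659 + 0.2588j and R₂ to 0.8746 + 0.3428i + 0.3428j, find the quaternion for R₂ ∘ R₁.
-0.9335 - 0.3311i - 0.1048j + 0.0887k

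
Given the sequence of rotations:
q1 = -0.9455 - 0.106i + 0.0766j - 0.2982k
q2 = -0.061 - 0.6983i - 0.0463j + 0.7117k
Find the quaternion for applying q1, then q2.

q2 · q1 = 0.1994 + 0.626i - 0.2446j - 0.7131k
0.1994 + 0.626i - 0.2446j - 0.7131k


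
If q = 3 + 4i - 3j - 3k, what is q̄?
3 - 4i + 3j + 3k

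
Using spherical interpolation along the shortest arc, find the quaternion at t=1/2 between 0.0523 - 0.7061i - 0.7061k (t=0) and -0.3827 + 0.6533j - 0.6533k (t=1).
-0.1946 - 0.4159i + 0.3848j - 0.8007k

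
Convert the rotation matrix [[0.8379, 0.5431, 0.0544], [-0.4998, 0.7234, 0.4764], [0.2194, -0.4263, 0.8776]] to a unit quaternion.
0.9272 - 0.2434i - 0.0445j - 0.2812k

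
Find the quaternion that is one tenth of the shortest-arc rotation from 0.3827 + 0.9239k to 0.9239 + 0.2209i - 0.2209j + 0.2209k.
0.4645 + 0.026i - 0.026j + 0.8848k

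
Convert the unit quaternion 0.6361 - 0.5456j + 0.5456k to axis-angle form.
axis = (0, -√2/2, √2/2), θ = 101°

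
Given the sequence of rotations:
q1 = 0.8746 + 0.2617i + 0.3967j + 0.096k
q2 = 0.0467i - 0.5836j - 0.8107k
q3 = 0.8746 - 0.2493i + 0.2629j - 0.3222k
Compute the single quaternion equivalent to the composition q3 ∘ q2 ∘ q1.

q2 · q1 = 0.2971 + 0.3064i - 0.7271j - 0.5378k
q3 · q2 · q1 = 0.3541 - 0.1817i - 0.7906j - 0.4654k
0.3541 - 0.1817i - 0.7906j - 0.4654k


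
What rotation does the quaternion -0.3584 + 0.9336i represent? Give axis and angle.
axis = (1, 0, 0), θ = 222°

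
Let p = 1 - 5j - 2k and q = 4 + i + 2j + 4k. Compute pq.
22 - 15i - 20j + k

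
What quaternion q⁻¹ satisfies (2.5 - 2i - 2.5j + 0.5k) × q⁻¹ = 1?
0.1493 + 0.1194i + 0.1493j - 0.0299k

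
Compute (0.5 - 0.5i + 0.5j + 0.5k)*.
0.5 + 0.5i - 0.5j - 0.5k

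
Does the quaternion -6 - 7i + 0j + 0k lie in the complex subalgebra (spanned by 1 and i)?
Yes. The quaternion -6 - 7i has j- and k-coefficients y = z = 0, so it lies in the complex subalgebra spanned by 1 and i.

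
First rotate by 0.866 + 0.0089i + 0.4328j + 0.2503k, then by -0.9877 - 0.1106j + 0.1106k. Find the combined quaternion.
-0.8352 - 0.0843i - 0.5223j - 0.1505k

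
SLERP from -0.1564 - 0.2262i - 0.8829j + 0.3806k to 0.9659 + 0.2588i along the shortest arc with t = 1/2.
-0.7216 - 0.3118i - 0.5676j + 0.2447k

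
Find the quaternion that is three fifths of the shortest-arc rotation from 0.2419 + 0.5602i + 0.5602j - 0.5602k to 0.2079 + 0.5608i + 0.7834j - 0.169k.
0.2272 + 0.5748i + 0.7114j - 0.3344k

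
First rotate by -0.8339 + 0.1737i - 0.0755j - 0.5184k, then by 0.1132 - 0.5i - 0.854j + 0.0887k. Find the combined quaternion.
-0.026 + 0.886i + 0.4598j + 0.0534k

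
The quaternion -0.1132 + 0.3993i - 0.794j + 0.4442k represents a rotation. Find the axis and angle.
axis = (0.4019, -0.7991, 0.4471), θ = 193°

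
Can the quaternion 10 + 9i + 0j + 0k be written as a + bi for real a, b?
Yes. The quaternion 10 + 9i has j- and k-coefficients y = z = 0, so it lies in the complex subalgebra spanned by 1 and i.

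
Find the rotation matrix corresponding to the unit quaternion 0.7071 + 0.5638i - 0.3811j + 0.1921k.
[[0.6357, -0.7014, -0.3223], [-0.1581, 0.2905, -0.9437], [0.7556, 0.6509, 0.0738]]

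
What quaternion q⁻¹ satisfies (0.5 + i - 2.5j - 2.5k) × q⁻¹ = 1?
0.0364 - 0.0727i + 0.1818j + 0.1818k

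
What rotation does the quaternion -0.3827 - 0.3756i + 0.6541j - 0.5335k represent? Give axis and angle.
axis = (-0.4065, 0.708, -0.5775), θ = 5π/4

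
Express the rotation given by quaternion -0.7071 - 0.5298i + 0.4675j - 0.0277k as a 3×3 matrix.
[[0.5614, -0.5345, -0.6318], [-0.4562, 0.4371, -0.7751], [0.6905, 0.7233, 0.0015]]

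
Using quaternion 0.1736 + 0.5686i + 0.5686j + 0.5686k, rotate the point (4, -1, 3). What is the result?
(0.91, 5.017, 0.073)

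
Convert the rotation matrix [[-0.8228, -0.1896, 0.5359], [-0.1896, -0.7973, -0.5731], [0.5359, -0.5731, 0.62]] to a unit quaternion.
0.2977i - 0.3184j + 0.9k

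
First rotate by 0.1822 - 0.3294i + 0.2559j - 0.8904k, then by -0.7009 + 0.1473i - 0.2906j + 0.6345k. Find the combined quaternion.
0.5601 + 0.3541i - 0.3102j + 0.6817k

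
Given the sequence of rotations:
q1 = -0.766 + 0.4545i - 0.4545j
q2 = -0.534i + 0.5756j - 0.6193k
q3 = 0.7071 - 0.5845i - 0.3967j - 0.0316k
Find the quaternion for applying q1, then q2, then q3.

q2 · q1 = 0.5043 + 0.1276i - 0.7224j + 0.4555k
q3 · q2 · q1 = 0.159 - 0.4081i - 0.4487j + 0.779k
0.159 - 0.4081i - 0.4487j + 0.779k


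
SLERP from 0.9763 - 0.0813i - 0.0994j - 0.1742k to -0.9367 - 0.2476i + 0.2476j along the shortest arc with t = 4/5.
0.9573 + 0.1834i - 0.2205j - 0.0358k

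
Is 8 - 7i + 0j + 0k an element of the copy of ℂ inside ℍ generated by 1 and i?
Yes. The quaternion 8 - 7i has j- and k-coefficients y = z = 0, so it lies in the complex subalgebra spanned by 1 and i.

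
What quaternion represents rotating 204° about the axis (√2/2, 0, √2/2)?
-0.2079 + 0.6917i + 0.6917k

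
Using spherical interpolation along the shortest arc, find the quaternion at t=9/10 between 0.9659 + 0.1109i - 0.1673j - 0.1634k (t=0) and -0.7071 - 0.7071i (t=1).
0.7518 + 0.6589i - 0.0182j - 0.0178k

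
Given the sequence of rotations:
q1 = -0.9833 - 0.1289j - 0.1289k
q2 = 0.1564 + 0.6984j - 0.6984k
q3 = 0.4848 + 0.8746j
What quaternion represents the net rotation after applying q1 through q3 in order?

q2 · q1 = -0.1538 - 0.18i - 0.7069j + 0.6666k
q3 · q2 · q1 = 0.5437 + 0.4957i - 0.4772j + 0.4806k
0.5437 + 0.4957i - 0.4772j + 0.4806k


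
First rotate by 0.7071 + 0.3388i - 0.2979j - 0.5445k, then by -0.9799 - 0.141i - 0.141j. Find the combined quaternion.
-0.6871 - 0.3549i + 0.1154j + 0.6233k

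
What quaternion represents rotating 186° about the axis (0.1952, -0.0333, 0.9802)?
-0.0523 + 0.1949i - 0.0333j + 0.9789k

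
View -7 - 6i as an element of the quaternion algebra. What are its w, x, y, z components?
-7 - 6i + 0j + 0k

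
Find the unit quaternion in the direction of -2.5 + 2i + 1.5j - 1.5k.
-0.6509 + 0.5208i + 0.3906j - 0.3906k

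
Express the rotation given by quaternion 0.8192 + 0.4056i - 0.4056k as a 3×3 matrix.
[[0.671, 0.6645, -0.329], [-0.6645, 0.342, -0.6645], [-0.329, 0.6645, 0.671]]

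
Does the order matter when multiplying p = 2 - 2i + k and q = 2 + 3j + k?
Yes: pq = 3 - 7i + 8j - 2k ≠ 3 - i + 4j + 10k = qp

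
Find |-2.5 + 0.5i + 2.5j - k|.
3.708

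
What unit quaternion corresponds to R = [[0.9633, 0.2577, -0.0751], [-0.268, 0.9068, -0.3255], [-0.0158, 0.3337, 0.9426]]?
0.9763 + 0.1688i - 0.0152j - 0.1346k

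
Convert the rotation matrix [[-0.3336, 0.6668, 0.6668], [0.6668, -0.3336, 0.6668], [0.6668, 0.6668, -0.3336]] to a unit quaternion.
0.5774i + 0.5774j + 0.5774k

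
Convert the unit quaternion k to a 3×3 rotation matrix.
[[-1, 0, 0], [0, -1, 0], [0, 0, 1]]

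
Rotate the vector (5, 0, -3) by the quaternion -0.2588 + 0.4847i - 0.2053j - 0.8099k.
(0.056, -0.649, -5.794)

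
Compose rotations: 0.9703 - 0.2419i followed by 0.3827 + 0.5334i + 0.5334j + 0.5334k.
0.5004 + 0.425i + 0.3885j + 0.6466k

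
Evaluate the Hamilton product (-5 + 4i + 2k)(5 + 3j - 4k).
-17 + 14i + j + 42k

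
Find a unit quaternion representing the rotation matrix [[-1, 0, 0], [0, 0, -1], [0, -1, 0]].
-0.7071j + 0.7071k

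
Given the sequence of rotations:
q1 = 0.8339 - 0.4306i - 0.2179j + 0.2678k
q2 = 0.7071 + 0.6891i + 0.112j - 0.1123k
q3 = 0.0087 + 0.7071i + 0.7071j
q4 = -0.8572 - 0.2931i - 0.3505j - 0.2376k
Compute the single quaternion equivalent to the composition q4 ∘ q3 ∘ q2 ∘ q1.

q2 · q1 = 0.9409 + 0.2757i - 0.1969j - 0.0062k
q3 · q2 · q1 = -0.0475 + 0.6633i + 0.668j - 0.3342k
q4 · q3 · q2 · q1 = 0.3899 - 0.2788i - 0.8115j + 0.3345k
0.3899 - 0.2788i - 0.8115j + 0.3345k


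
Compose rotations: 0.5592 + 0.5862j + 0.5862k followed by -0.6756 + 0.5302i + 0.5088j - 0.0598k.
-0.641 + 0.6298i - 0.4223j - 0.1187k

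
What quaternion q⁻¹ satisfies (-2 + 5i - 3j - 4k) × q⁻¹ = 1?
-0.037 - 0.0926i + 0.0556j + 0.0741k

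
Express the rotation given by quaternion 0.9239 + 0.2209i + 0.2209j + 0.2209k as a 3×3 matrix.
[[0.8048, -0.3106, 0.5058], [0.5058, 0.8048, -0.3106], [-0.3106, 0.5058, 0.8048]]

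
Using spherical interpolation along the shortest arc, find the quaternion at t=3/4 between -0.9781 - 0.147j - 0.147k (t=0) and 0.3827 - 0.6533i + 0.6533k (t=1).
-0.6103 + 0.5366i - 0.0445j - 0.5811k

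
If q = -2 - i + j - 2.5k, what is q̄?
-2 + i - j + 2.5k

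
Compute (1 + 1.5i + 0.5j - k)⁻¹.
0.2222 - 0.3333i - 0.1111j + 0.2222k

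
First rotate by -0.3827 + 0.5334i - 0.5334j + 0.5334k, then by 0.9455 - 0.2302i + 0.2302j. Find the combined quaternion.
-0.1163 + 0.7152i - 0.4696j + 0.5043k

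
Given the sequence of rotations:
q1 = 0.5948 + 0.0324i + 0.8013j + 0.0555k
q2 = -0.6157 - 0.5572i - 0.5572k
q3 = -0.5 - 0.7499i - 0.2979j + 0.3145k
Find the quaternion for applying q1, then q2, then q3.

q2 · q1 = -0.3172 + 0.0951i - 0.4805j - 0.8121k
q3 · q2 · q1 = 0.3422 + 0.5834i - 0.2443j + 0.6949k
0.3422 + 0.5834i - 0.2443j + 0.6949k


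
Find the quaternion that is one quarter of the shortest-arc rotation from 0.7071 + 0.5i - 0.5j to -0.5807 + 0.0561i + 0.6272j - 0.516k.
0.7175 + 0.3781i - 0.5673j + 0.1429k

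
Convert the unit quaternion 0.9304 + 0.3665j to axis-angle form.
axis = (0, 1, 0), θ = 43°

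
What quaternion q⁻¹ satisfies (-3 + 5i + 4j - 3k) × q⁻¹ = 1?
-0.0508 - 0.0847i - 0.0678j + 0.0508k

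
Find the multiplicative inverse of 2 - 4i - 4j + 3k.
0.0444 + 0.0889i + 0.0889j - 0.0667k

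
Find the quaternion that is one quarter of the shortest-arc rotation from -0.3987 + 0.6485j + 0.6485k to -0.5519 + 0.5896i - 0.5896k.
-0.1588 - 0.206i + 0.572j + 0.778k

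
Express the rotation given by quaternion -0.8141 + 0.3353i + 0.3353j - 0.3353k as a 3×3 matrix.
[[0.5503, -0.3211, -0.7708], [0.7708, 0.5503, 0.3211], [0.3211, -0.7708, 0.5503]]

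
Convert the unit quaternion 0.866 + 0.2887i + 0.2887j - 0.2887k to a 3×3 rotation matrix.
[[0.6666, 0.6667, 0.3333], [-0.3333, 0.6666, -0.6667], [-0.6667, 0.3333, 0.6666]]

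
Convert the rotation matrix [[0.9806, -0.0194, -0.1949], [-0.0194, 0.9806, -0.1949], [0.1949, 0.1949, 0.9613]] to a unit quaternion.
0.9903 + 0.0984i - 0.0984j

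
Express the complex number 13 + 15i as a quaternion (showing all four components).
13 + 15i + 0j + 0k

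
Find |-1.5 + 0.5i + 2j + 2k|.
3.24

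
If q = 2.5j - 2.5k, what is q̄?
-2.5j + 2.5k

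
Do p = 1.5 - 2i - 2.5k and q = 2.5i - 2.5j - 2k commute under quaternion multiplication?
No: pq = -2.5i - 14j + 2k ≠ 10i + 6.5j - 8k = qp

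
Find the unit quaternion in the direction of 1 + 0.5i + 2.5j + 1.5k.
0.3203 + 0.1601i + 0.8006j + 0.4804k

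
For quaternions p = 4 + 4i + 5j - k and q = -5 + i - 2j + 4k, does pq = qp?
No: pq = -10 + 2i - 50j + 8k ≠ -10 - 34i - 16j + 34k = qp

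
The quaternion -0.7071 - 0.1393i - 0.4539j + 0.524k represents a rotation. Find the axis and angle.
axis = (-0.197, -0.6419, 0.741), θ = 3π/2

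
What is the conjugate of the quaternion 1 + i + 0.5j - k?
1 - i - 0.5j + k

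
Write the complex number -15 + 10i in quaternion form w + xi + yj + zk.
-15 + 10i + 0j + 0k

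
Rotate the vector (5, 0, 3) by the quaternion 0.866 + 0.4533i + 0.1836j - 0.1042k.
(5.225, -2.54, -0.497)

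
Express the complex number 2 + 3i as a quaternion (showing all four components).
2 + 3i + 0j + 0k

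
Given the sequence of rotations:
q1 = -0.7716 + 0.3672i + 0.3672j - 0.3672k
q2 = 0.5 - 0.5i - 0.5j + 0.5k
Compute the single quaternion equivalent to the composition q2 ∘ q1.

q2 · q1 = 0.165 + 0.5694i + 0.5694j - 0.5694k
0.165 + 0.5694i + 0.5694j - 0.5694k


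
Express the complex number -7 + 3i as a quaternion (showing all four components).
-7 + 3i + 0j + 0k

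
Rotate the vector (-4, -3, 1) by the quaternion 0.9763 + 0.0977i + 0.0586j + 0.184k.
(-2.508, -4.392, 0.651)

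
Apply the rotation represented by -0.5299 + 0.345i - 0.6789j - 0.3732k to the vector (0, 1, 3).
(0.522, 3.1, -0.338)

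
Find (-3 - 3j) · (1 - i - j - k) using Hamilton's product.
-6 + 6i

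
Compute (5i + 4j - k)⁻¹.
-0.119i - 0.0952j + 0.0238k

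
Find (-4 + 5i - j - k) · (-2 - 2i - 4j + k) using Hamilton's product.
15 - 7i + 15j - 24k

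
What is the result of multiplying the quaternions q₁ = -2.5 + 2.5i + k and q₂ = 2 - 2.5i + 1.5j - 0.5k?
1.75 + 9.75i - 5j + 7k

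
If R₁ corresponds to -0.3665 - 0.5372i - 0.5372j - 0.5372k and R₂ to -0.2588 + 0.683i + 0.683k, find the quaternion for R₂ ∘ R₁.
0.8287 + 0.2556i + 0.139j - 0.4782k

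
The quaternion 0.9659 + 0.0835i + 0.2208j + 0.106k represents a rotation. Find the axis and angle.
axis = (0.3227, 0.8533, 0.4096), θ = π/6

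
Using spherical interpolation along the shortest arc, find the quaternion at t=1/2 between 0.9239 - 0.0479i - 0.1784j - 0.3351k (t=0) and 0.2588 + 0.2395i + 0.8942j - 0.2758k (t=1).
0.7763 + 0.1258i + 0.4698j - 0.401k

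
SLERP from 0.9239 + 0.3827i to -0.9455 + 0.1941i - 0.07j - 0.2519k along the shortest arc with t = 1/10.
0.9442 + 0.3283i + 0.0075j + 0.027k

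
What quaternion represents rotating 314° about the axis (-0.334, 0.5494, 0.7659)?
-0.9205 - 0.1305i + 0.2147j + 0.2993k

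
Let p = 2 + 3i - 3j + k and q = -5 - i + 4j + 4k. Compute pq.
1 - 33i + 10j + 12k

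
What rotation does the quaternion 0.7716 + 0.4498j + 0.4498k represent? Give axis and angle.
axis = (0, √2/2, √2/2), θ = 79°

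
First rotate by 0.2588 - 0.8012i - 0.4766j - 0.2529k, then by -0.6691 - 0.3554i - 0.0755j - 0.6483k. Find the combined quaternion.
-0.6578 + 0.1542i + 0.7289j + 0.1103k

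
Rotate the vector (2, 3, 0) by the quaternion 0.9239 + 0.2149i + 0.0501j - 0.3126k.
(3.397, 1.024, 0.643)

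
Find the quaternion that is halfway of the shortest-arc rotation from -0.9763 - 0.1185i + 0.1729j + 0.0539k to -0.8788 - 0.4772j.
-0.9845 - 0.0629i - 0.1615j + 0.0286k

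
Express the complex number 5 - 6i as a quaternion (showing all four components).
5 - 6i + 0j + 0k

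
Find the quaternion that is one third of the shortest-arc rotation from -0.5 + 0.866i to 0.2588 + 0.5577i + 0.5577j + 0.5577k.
-0.2772 + 0.9021i + 0.2339j + 0.2339k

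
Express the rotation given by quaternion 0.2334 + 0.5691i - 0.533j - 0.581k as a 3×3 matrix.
[[-0.2433, -0.3354, -0.9101], [-0.8779, -0.3229, 0.3537], [-0.4125, 0.885, -0.2159]]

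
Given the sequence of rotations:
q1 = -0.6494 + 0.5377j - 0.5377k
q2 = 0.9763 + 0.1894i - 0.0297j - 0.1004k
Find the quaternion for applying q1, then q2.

q2 · q1 = -0.672 - 0.053i + 0.6461j - 0.3579k
-0.672 - 0.053i + 0.6461j - 0.3579k


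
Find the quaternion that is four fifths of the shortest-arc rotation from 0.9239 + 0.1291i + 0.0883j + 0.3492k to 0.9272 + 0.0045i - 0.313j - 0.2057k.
0.9659 + 0.0317i - 0.2392j - 0.0939k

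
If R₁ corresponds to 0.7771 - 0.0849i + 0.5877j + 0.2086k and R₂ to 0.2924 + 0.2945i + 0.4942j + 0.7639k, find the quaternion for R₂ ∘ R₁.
-0.1976 - 0.1418i + 0.4296j + 0.8697k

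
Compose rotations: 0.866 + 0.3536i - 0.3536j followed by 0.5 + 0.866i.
0.1268 + 0.9268i - 0.1768j - 0.3062k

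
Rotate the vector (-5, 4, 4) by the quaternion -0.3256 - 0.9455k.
(1.477, -6.23, 4)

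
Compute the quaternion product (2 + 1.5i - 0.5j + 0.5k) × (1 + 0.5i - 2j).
0.25 + 3.5i - 4.25j - 2.25k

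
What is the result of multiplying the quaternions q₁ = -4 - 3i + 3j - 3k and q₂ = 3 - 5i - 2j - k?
-24 + 2i + 29j + 16k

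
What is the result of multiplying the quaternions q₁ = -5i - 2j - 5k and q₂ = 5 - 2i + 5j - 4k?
-20 + 8i - 20j - 54k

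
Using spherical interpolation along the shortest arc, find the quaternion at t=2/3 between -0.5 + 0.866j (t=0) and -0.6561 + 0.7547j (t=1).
-0.6065 + 0.7951j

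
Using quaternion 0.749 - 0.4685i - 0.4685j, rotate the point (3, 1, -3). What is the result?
(4.227, -0.227, 1.038)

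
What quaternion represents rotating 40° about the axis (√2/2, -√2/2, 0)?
0.9397 + 0.2418i - 0.2418j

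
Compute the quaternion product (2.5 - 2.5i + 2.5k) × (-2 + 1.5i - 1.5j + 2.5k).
-7.5 + 12.5i + 6.25j + 5k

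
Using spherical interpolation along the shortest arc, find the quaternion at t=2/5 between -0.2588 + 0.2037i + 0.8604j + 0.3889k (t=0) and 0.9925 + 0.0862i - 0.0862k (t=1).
-0.6992 + 0.1041i + 0.6268j + 0.3277k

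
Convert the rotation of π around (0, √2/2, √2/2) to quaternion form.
0.7071j + 0.7071k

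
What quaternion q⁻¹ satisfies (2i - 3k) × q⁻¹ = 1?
-0.1538i + 0.2308k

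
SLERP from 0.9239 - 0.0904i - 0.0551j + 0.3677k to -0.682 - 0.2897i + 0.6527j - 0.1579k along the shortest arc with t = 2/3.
0.8225 + 0.1721i - 0.4827j + 0.2469k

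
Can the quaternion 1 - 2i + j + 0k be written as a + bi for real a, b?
No. The quaternion 1 - 2i + j has j-coefficient y = 1 and k-coefficient z = 0, not both zero, so it does not lie in the complex subalgebra spanned by 1 and i.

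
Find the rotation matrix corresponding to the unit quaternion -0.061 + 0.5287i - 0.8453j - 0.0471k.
[[-0.4335, -0.8996, 0.0533], [-0.8881, 0.4365, 0.1441], [-0.1529, 0.0151, -0.9881]]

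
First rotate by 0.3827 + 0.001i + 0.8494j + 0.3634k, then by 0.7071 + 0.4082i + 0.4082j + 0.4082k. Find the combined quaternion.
-0.2249 - 0.0415i + 0.6089j + 0.7595k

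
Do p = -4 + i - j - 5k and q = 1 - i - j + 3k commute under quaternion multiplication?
No: pq = 11 - 3i + 5j - 19k ≠ 11 + 13i + j - 15k = qp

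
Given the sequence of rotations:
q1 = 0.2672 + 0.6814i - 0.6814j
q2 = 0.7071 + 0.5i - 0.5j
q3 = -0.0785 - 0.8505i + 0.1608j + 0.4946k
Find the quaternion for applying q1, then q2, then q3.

q2 · q1 = -0.4925 + 0.6154i - 0.6154j
q3 · q2 · q1 = 0.661 + 0.6749i + 0.2735j + 0.1809k
0.661 + 0.6749i + 0.2735j + 0.1809k


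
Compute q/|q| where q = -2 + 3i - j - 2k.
-0.4714 + 0.7071i - 0.2357j - 0.4714k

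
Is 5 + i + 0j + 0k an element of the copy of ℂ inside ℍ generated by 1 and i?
Yes. The quaternion 5 + i has j- and k-coefficients y = z = 0, so it lies in the complex subalgebra spanned by 1 and i.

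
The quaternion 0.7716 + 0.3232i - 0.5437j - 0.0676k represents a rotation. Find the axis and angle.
axis = (0.5081, -0.8547, -0.1063), θ = 79°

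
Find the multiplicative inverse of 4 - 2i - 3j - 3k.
0.1053 + 0.0526i + 0.0789j + 0.0789k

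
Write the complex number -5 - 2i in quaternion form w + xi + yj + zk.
-5 - 2i + 0j + 0k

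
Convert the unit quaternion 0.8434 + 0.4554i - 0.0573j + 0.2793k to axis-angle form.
axis = (0.8476, -0.1066, 0.5198), θ = 65°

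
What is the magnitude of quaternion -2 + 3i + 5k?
√38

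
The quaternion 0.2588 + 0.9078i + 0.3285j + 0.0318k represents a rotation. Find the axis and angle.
axis = (0.9398, 0.3401, 0.0329), θ = 5π/6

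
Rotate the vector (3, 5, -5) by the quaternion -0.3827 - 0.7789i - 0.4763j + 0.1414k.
(5.048, 4.289, 3.888)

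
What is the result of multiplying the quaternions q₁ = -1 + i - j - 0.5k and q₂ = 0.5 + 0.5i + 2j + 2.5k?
2.25 - 1.5i - 5.25j - 0.25k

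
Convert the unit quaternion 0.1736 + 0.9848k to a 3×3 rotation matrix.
[[-0.9397, -0.3419, 0], [0.3419, -0.9397, 0], [0, 0, 1]]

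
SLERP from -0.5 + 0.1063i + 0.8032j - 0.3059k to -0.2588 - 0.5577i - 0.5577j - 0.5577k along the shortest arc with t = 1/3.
-0.2869 + 0.3357i + 0.8972j + 0.0035k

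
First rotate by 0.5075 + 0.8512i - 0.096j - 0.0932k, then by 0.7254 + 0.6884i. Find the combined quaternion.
-0.2178 + 0.9668i - 0.0055j - 0.1337k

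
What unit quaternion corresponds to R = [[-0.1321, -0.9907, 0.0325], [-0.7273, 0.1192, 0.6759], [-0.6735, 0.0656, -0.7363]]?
0.2504 - 0.6093i + 0.7049j + 0.263k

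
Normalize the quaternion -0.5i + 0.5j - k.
-0.4082i + 0.4082j - 0.8165k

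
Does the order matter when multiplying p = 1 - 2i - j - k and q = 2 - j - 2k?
Yes: pq = -1 - 3i - 7j - 2k ≠ -1 - 5i + j - 6k = qp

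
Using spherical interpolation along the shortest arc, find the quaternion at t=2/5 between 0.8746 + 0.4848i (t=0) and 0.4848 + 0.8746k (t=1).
0.8414 + 0.3365i + 0.4228k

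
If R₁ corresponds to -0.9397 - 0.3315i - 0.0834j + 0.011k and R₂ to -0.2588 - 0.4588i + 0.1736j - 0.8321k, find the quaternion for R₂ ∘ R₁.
0.1147 + 0.4494i + 0.1393j + 0.8749k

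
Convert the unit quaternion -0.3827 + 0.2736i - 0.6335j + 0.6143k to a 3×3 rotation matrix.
[[-0.5574, 0.1235, 0.821], [-0.8168, 0.0956, -0.5689], [-0.1487, -0.9877, 0.0476]]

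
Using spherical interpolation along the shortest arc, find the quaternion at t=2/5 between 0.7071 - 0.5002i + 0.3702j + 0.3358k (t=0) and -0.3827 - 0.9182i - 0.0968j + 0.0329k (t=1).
0.3286 - 0.8752i + 0.228j + 0.2721k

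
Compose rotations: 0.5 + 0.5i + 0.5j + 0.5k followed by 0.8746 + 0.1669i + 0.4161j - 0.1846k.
0.2381 + 0.8211i + 0.4696j + 0.2204k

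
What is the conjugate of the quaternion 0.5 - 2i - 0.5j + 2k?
0.5 + 2i + 0.5j - 2k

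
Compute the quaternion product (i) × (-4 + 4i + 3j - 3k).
-4 - 4i + 3j + 3k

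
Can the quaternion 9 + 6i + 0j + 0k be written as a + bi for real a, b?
Yes. The quaternion 9 + 6i has j- and k-coefficients y = z = 0, so it lies in the complex subalgebra spanned by 1 and i.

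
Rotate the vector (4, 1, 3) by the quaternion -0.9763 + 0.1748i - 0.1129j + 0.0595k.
(4.67, 1.293, 1.587)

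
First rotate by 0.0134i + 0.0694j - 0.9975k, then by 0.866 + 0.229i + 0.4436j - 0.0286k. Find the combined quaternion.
-0.0624 - 0.4289i + 0.2881j - 0.8539k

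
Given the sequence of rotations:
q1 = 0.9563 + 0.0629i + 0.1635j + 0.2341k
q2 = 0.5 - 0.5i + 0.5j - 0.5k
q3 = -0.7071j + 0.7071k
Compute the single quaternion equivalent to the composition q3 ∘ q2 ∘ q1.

q2 · q1 = 0.5449 - 0.2479i + 0.6455j - 0.4743k
q3 · q2 · q1 = 0.7918 - 0.1211i - 0.5606j + 0.21k
0.7918 - 0.1211i - 0.5606j + 0.21k


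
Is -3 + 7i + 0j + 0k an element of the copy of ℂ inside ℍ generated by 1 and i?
Yes. The quaternion -3 + 7i has j- and k-coefficients y = z = 0, so it lies in the complex subalgebra spanned by 1 and i.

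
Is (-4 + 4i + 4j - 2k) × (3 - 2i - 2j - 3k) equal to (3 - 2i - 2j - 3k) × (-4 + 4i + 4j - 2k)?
No: pq = -2 + 4i + 36j + 6k ≠ -2 + 36i + 4j + 6k = qp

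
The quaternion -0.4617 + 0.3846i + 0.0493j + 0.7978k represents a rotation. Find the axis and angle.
axis = (0.4336, 0.0556, 0.8994), θ = 235°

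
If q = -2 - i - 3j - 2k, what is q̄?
-2 + i + 3j + 2k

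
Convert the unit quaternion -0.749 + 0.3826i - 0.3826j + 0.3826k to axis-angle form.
axis = (√3/3, -√3/3, √3/3), θ = 277°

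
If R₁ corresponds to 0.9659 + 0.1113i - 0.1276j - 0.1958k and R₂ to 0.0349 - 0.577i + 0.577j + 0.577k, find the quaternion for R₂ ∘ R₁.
0.2845 - 0.5928i + 0.5041j + 0.5599k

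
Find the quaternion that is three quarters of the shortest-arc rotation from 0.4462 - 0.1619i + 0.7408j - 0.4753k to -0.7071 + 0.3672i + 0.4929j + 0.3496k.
0.7762 - 0.3789i - 0.1762j - 0.4721k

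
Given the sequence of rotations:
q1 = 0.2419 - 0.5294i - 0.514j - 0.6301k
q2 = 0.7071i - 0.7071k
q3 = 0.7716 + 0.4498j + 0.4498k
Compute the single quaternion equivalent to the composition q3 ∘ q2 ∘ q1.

q2 · q1 = -0.0712 - 0.1924i + 0.8199j - 0.5345k
q3 · q2 · q1 = -0.1833 - 0.7577i + 0.5141j - 0.3579k
-0.1833 - 0.7577i + 0.5141j - 0.3579k


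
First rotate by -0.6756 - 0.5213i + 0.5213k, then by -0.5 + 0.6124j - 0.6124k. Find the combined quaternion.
0.657 + 0.5799i - 0.0945j + 0.4723k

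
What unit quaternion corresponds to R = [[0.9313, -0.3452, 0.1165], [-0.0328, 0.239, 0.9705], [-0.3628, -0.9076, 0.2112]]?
0.7716 - 0.6085i + 0.1553j + 0.1012k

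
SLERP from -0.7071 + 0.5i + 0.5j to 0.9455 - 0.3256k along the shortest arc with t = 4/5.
-0.9491 + 0.1122i + 0.1122j + 0.2722k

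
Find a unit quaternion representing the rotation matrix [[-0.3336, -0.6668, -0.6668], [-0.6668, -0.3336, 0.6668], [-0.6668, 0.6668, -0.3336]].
-0.5774i + 0.5774j + 0.5774k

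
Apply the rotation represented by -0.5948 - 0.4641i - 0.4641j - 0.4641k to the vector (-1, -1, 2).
(1.949, -1.364, -0.585)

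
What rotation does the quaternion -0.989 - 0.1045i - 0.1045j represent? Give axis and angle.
axis = (-√2/2, -√2/2, 0), θ = 343°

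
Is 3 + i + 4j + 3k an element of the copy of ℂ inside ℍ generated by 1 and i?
No. The quaternion 3 + i + 4j + 3k has j-coefficient y = 4 and k-coefficient z = 3, not both zero, so it does not lie in the complex subalgebra spanned by 1 and i.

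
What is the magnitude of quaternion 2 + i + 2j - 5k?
√34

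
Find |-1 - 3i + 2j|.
√14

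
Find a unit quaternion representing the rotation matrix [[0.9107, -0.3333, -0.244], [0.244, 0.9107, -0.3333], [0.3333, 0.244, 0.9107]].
0.9659 + 0.1494i - 0.1494j + 0.1494k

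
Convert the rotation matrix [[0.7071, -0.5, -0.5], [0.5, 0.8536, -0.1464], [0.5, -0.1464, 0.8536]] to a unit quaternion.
0.9239 - 0.2706j + 0.2706k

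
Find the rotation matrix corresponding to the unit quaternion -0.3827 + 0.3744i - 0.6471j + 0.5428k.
[[-0.4267, -0.0691, 0.9017], [-0.9, 0.1304, -0.4159], [-0.0888, -0.9891, -0.1178]]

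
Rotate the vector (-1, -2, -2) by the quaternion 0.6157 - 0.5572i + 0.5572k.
(2.235, -1.575, 1.235)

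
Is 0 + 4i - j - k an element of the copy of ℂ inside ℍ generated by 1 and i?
No. The quaternion 4i - j - k has j-coefficient y = -1 and k-coefficient z = -1, not both zero, so it does not lie in the complex subalgebra spanned by 1 and i.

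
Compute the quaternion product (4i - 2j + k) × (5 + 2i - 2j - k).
-11 + 24i - 4j + k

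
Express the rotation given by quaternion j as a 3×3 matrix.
[[-1, 0, 0], [0, 1, 0], [0, 0, -1]]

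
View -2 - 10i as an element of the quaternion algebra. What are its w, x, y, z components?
-2 - 10i + 0j + 0k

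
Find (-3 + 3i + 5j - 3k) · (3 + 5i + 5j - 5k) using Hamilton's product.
-64 - 16i - 4k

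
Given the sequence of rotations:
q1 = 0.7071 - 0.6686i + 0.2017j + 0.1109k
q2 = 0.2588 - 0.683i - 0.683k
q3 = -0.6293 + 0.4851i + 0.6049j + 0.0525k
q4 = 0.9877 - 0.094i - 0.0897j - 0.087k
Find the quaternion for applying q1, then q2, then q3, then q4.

q2 · q1 = -0.1979 - 0.5182i + 0.5846j - 0.592k
q3 · q2 · q1 = 0.0534 - 0.1587i - 0.2276j + 0.9592k
q4 · q3 · q2 · q1 = 0.1009 - 0.2676i - 0.1256j + 0.9499k
0.1009 - 0.2676i - 0.1256j + 0.9499k


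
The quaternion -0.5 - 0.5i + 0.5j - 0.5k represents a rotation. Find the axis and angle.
axis = (-√3/3, √3/3, -√3/3), θ = 4π/3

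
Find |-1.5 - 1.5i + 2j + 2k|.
3.536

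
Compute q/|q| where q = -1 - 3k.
-0.3162 - 0.9487k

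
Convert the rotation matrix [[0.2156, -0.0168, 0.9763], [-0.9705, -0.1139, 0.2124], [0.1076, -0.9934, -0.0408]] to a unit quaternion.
0.515 - 0.5853i + 0.4217j - 0.463k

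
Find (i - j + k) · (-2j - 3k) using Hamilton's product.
1 + 5i + 3j - 2k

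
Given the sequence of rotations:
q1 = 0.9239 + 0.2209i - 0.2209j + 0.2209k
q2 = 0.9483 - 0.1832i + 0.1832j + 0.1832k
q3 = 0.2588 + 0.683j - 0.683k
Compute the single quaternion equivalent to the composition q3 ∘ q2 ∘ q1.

q2 · q1 = 0.9166 + 0.1212i + 0.0407j + 0.3787k
q3 · q2 · q1 = 0.4681 + 0.3178i + 0.5538j - 0.6108k
0.4681 + 0.3178i + 0.5538j - 0.6108k


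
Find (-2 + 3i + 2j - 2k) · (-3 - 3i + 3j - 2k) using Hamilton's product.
5 - i + 25k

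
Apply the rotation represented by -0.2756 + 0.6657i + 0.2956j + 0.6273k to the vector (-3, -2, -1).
(-2.266, 0.465, -2.941)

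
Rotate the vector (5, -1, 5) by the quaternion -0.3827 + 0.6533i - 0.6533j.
(4.086, -1.914, -5.536)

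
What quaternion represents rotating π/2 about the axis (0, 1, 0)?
0.7071 + 0.7071j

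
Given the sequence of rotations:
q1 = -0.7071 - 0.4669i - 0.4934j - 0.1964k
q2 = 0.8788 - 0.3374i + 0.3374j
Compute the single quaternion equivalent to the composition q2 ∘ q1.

q2 · q1 = -0.6125 - 0.238i - 0.7384j + 0.1514k
-0.6125 - 0.238i - 0.7384j + 0.1514k


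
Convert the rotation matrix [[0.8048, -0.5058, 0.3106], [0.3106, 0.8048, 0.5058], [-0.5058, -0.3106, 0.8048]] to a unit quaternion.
0.9239 - 0.2209i + 0.2209j + 0.2209k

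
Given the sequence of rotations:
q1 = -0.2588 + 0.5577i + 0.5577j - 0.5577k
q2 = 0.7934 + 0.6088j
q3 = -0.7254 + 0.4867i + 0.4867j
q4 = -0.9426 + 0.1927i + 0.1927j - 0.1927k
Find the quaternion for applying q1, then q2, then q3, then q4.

q2 · q1 = -0.5449 + 0.103i + 0.2849j - 0.782k
q3 · q2 · q1 = 0.2065 - 0.7205i - 0.0913j + 0.6558k
q4 · q3 · q2 · q1 = 0.0882 + 0.8277i + 0.1383j - 0.5367k
0.0882 + 0.8277i + 0.1383j - 0.5367k


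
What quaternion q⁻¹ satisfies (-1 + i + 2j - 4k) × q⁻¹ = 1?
-0.0455 - 0.0455i - 0.0909j + 0.1818k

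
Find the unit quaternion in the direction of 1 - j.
0.7071 - 0.7071j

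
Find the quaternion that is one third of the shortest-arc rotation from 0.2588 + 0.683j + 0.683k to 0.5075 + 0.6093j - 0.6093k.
0.45 + 0.8478j + 0.2805k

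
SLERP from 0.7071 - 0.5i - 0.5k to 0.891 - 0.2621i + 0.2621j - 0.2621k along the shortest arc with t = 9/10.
0.8809 - 0.2894i + 0.2376j - 0.2894k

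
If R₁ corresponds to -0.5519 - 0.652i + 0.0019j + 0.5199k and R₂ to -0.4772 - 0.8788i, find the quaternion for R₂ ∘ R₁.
-0.3096 + 0.7961i + 0.456j - 0.2498k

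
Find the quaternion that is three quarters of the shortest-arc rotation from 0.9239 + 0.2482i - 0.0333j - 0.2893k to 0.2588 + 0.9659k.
0.109 + 0.0927i - 0.0124j - 0.9896k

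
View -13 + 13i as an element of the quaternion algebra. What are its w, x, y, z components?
-13 + 13i + 0j + 0k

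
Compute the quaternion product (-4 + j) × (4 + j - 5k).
-17 - 5i + 20k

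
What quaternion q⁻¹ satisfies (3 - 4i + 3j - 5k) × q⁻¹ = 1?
0.0508 + 0.0678i - 0.0508j + 0.0847k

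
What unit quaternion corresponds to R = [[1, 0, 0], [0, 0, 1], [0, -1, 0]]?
0.7071 - 0.7071i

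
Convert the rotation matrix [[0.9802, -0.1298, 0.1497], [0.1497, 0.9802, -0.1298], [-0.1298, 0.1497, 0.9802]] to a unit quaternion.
0.9925 + 0.0704i + 0.0704j + 0.0704k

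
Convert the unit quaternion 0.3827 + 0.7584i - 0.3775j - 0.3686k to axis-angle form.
axis = (0.8209, -0.4086, -0.399), θ = 3π/4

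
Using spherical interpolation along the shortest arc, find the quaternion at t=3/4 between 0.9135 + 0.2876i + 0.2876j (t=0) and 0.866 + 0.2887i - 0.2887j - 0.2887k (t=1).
0.9155 + 0.3007i - 0.1466j - 0.2236k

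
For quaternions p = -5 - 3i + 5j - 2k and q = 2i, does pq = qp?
No: pq = 6 - 10i - 4j - 10k ≠ 6 - 10i + 4j + 10k = qp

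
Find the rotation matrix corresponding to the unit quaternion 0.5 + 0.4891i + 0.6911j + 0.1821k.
[[-0.0216, 0.4939, 0.8692], [0.8581, 0.4552, -0.2374], [-0.513, 0.7408, -0.4337]]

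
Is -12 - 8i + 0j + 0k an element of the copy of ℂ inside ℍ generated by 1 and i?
Yes. The quaternion -12 - 8i has j- and k-coefficients y = z = 0, so it lies in the complex subalgebra spanned by 1 and i.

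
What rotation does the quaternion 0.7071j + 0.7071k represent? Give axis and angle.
axis = (0, √2/2, √2/2), θ = π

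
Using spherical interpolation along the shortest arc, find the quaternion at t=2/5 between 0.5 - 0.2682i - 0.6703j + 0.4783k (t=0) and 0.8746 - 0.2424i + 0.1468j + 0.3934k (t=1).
0.7281 - 0.2876i - 0.3767j + 0.4952k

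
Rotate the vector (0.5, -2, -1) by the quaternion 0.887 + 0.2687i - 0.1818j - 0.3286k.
(-0.112, -1.262, -1.909)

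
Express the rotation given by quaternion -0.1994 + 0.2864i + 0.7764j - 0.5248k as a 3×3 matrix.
[[-0.7564, 0.2354, -0.6102], [0.654, 0.2851, -0.7007], [0.009, -0.9291, -0.3696]]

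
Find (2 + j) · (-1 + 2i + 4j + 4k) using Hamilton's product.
-6 + 8i + 7j + 6k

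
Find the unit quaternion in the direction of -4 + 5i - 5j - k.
-0.4887 + 0.6108i - 0.6108j - 0.1222k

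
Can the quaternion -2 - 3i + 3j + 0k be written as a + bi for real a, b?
No. The quaternion -2 - 3i + 3j has j-coefficient y = 3 and k-coefficient z = 0, not both zero, so it does not lie in the complex subalgebra spanned by 1 and i.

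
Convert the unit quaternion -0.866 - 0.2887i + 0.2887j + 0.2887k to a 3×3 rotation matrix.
[[0.6666, 0.3333, -0.6667], [-0.6667, 0.6666, -0.3333], [0.3333, 0.6667, 0.6666]]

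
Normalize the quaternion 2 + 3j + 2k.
0.4851 + 0.7276j + 0.4851k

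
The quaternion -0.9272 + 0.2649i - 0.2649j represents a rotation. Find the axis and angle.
axis = (√2/2, -√2/2, 0), θ = 316°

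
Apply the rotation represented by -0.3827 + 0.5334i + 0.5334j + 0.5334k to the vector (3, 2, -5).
(0.737, -4.68, 3.944)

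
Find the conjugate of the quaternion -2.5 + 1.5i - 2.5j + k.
-2.5 - 1.5i + 2.5j - k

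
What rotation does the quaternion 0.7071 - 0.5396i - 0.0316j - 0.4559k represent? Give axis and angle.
axis = (-0.7631, -0.0447, -0.6447), θ = π/2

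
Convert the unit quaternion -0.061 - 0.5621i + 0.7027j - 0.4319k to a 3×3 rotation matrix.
[[-0.3606, -0.8427, 0.3998], [-0.7373, -0.005, -0.6756], [0.5713, -0.5384, -0.6195]]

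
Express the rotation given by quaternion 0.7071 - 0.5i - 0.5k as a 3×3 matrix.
[[0.5, 0.7071, 0.5], [-0.7071, 0, 0.7071], [0.5, -0.7071, 0.5]]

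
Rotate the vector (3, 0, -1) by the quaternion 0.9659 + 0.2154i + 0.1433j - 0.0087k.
(2.603, 0.553, -1.708)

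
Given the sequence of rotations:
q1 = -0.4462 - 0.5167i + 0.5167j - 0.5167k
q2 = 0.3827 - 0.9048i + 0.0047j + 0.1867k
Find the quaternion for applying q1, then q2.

q2 · q1 = -0.5442 + 0.1071i - 0.3683j - 0.7461k
-0.5442 + 0.1071i - 0.3683j - 0.7461k
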